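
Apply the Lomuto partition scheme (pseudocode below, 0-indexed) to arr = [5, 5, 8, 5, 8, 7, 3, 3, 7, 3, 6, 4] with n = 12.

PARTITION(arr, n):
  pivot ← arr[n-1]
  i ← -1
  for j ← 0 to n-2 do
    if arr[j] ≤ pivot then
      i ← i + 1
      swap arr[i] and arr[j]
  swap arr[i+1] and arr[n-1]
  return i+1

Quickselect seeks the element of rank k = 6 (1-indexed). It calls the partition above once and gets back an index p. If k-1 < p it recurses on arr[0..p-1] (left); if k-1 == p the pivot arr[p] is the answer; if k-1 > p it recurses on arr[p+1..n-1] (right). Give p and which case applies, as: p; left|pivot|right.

pivot = arr[11] = 4; i = -1
j=0: arr[0]=5 > 4 → no swap
j=1: arr[1]=5 > 4 → no swap
j=2: arr[2]=8 > 4 → no swap
j=3: arr[3]=5 > 4 → no swap
j=4: arr[4]=8 > 4 → no swap
j=5: arr[5]=7 > 4 → no swap
j=6: arr[6]=3 ≤ 4 → i=0, swap arr[0],arr[6] → [3, 5, 8, 5, 8, 7, 5, 3, 7, 3, 6, 4]
j=7: arr[7]=3 ≤ 4 → i=1, swap arr[1],arr[7] → [3, 3, 8, 5, 8, 7, 5, 5, 7, 3, 6, 4]
j=8: arr[8]=7 > 4 → no swap
j=9: arr[9]=3 ≤ 4 → i=2, swap arr[2],arr[9] → [3, 3, 3, 5, 8, 7, 5, 5, 7, 8, 6, 4]
j=10: arr[10]=6 > 4 → no swap
final swap arr[3],arr[11] → [3, 3, 3, 4, 8, 7, 5, 5, 7, 8, 6, 5]; return 3
p = 3; k-1 = 5 > 3 ⇒ right

3; right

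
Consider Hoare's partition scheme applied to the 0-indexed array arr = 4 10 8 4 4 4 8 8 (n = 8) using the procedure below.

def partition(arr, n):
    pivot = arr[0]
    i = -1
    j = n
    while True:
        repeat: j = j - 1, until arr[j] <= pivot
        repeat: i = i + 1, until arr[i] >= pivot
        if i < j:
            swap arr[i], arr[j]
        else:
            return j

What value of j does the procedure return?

2

pivot = arr[0] = 4; i = -1, j = 8
j→5 (arr[5]=4≤4), i→0 (arr[0]=4≥4); i<j, swap → 4 10 8 4 4 4 8 8
j→4 (arr[4]=4≤4), i→1 (arr[1]=10≥4); i<j, swap → 4 4 8 4 10 4 8 8
j→3 (arr[3]=4≤4), i→2 (arr[2]=8≥4); i<j, swap → 4 4 4 8 10 4 8 8
j→2, i→3; i≥j, return j=2. arr = 4 4 4 8 10 4 8 8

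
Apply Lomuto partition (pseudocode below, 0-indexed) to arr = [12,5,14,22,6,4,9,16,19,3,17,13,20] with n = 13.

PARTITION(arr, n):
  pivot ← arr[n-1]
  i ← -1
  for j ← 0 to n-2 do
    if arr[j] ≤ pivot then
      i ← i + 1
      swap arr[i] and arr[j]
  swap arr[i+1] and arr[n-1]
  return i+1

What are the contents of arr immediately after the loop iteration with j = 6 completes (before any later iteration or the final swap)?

[12,5,14,6,4,9,22,16,19,3,17,13,20]

pivot = arr[12] = 20; i = -1
j=0: arr[0]=12 ≤ 20 → i=0, swap arr[0],arr[0] (no change) → [12,5,14,22,6,4,9,16,19,3,17,13,20]
j=1: arr[1]=5 ≤ 20 → i=1, swap arr[1],arr[1] (no change) → [12,5,14,22,6,4,9,16,19,3,17,13,20]
j=2: arr[2]=14 ≤ 20 → i=2, swap arr[2],arr[2] (no change) → [12,5,14,22,6,4,9,16,19,3,17,13,20]
j=3: arr[3]=22 > 20 → no swap
j=4: arr[4]=6 ≤ 20 → i=3, swap arr[3],arr[4] → [12,5,14,6,22,4,9,16,19,3,17,13,20]
j=5: arr[5]=4 ≤ 20 → i=4, swap arr[4],arr[5] → [12,5,14,6,4,22,9,16,19,3,17,13,20]
j=6: arr[6]=9 ≤ 20 → i=5, swap arr[5],arr[6] → [12,5,14,6,4,9,22,16,19,3,17,13,20]
(after j=6) arr = [12,5,14,6,4,9,22,16,19,3,17,13,20]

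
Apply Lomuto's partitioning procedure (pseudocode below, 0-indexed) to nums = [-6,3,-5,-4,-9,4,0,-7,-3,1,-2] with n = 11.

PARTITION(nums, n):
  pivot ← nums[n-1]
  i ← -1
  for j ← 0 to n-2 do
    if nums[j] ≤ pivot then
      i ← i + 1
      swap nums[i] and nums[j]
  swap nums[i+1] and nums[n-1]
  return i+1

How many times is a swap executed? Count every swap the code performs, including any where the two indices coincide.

7

pivot=-2, i=-1
j=0: -6≤-2, i=0, swap(0,0) ⇒ [-6,3,-5,-4,-9,4,0,-7,-3,1,-2]
j=1: 3>-2, skip
j=2: -5≤-2, i=1, swap(1,2) ⇒ [-6,-5,3,-4,-9,4,0,-7,-3,1,-2]
j=3: -4≤-2, i=2, swap(2,3) ⇒ [-6,-5,-4,3,-9,4,0,-7,-3,1,-2]
j=4: -9≤-2, i=3, swap(3,4) ⇒ [-6,-5,-4,-9,3,4,0,-7,-3,1,-2]
j=5: 4>-2, skip
j=6: 0>-2, skip
j=7: -7≤-2, i=4, swap(4,7) ⇒ [-6,-5,-4,-9,-7,4,0,3,-3,1,-2]
j=8: -3≤-2, i=5, swap(5,8) ⇒ [-6,-5,-4,-9,-7,-3,0,3,4,1,-2]
j=9: 1>-2, skip
swap(6,10) ⇒ [-6,-5,-4,-9,-7,-3,-2,3,4,1,0]; return 6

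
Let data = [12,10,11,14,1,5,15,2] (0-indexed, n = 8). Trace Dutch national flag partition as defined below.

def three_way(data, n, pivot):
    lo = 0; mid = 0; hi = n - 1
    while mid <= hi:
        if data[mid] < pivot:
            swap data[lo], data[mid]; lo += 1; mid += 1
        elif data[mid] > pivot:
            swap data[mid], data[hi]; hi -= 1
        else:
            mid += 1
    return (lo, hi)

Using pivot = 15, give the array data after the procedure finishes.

lo=0 mid=0 hi=7
12<15: swap(0,0), lo=1 mid=1 ⇒ [12,10,11,14,1,5,15,2]
10<15: swap(1,1), lo=2 mid=2 ⇒ [12,10,11,14,1,5,15,2]
11<15: swap(2,2), lo=3 mid=3 ⇒ [12,10,11,14,1,5,15,2]
14<15: swap(3,3), lo=4 mid=4 ⇒ [12,10,11,14,1,5,15,2]
1<15: swap(4,4), lo=5 mid=5 ⇒ [12,10,11,14,1,5,15,2]
5<15: swap(5,5), lo=6 mid=6 ⇒ [12,10,11,14,1,5,15,2]
15=15: mid=7
2<15: swap(6,7), lo=7 mid=8 ⇒ [12,10,11,14,1,5,2,15]
done. lo=7 hi=7; data=[12,10,11,14,1,5,2,15]

[12,10,11,14,1,5,2,15]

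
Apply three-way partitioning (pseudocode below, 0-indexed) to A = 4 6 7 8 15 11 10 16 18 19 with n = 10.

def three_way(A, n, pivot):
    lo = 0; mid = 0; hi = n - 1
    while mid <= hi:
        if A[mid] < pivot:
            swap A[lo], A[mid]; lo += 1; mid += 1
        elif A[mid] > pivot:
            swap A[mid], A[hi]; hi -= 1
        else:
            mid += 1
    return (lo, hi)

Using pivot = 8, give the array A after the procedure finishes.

4 6 7 8 11 10 16 18 19 15

lo=0 mid=0 hi=9
4<8: swap(0,0), lo=1 mid=1 ⇒ 4 6 7 8 15 11 10 16 18 19
6<8: swap(1,1), lo=2 mid=2 ⇒ 4 6 7 8 15 11 10 16 18 19
7<8: swap(2,2), lo=3 mid=3 ⇒ 4 6 7 8 15 11 10 16 18 19
8=8: mid=4
15>8: swap(4,9), hi=8 ⇒ 4 6 7 8 19 11 10 16 18 15
19>8: swap(4,8), hi=7 ⇒ 4 6 7 8 18 11 10 16 19 15
18>8: swap(4,7), hi=6 ⇒ 4 6 7 8 16 11 10 18 19 15
16>8: swap(4,6), hi=5 ⇒ 4 6 7 8 10 11 16 18 19 15
10>8: swap(4,5), hi=4 ⇒ 4 6 7 8 11 10 16 18 19 15
11>8: swap(4,4), hi=3 ⇒ 4 6 7 8 11 10 16 18 19 15
done. lo=3 hi=3; A=4 6 7 8 11 10 16 18 19 15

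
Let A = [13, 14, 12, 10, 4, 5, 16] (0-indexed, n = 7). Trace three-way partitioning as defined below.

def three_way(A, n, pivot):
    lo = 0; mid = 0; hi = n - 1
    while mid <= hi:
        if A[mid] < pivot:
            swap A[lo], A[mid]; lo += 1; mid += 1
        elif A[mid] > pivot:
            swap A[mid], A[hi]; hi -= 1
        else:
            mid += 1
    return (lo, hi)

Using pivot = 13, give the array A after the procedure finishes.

[5, 12, 10, 4, 13, 16, 14]

lo=0 mid=0 hi=6
13=13: mid=1
14>13: swap(1,6), hi=5 ⇒ [13, 16, 12, 10, 4, 5, 14]
16>13: swap(1,5), hi=4 ⇒ [13, 5, 12, 10, 4, 16, 14]
5<13: swap(0,1), lo=1 mid=2 ⇒ [5, 13, 12, 10, 4, 16, 14]
12<13: swap(1,2), lo=2 mid=3 ⇒ [5, 12, 13, 10, 4, 16, 14]
10<13: swap(2,3), lo=3 mid=4 ⇒ [5, 12, 10, 13, 4, 16, 14]
4<13: swap(3,4), lo=4 mid=5 ⇒ [5, 12, 10, 4, 13, 16, 14]
done. lo=4 hi=4; A=[5, 12, 10, 4, 13, 16, 14]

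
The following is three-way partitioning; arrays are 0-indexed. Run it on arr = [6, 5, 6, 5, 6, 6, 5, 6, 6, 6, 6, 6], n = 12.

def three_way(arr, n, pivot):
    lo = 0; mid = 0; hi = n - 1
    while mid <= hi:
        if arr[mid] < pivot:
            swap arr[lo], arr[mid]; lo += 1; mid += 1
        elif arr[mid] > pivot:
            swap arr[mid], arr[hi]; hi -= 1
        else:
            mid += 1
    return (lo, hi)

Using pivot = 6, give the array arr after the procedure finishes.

[5, 5, 5, 6, 6, 6, 6, 6, 6, 6, 6, 6]

lo=0 mid=0 hi=11
6=6: mid=1
5<6: swap(0,1), lo=1 mid=2 ⇒ [5, 6, 6, 5, 6, 6, 5, 6, 6, 6, 6, 6]
6=6: mid=3
5<6: swap(1,3), lo=2 mid=4 ⇒ [5, 5, 6, 6, 6, 6, 5, 6, 6, 6, 6, 6]
6=6: mid=5
6=6: mid=6
5<6: swap(2,6), lo=3 mid=7 ⇒ [5, 5, 5, 6, 6, 6, 6, 6, 6, 6, 6, 6]
6=6: mid=8
6=6: mid=9
6=6: mid=10
6=6: mid=11
6=6: mid=12
done. lo=3 hi=11; arr=[5, 5, 5, 6, 6, 6, 6, 6, 6, 6, 6, 6]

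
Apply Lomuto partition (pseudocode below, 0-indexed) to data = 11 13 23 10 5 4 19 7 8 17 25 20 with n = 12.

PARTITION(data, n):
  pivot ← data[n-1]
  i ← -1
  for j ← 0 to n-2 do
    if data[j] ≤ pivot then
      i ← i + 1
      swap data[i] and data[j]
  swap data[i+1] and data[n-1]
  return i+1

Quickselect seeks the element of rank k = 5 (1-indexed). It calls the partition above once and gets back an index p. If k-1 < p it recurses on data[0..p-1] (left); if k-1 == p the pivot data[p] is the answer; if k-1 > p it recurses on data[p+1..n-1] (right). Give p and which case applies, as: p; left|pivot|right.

9; left

pivot = data[11] = 20; i = -1
j=0: data[0]=11 ≤ 20 → i=0, swap data[0],data[0] (no change) → 11 13 23 10 5 4 19 7 8 17 25 20
j=1: data[1]=13 ≤ 20 → i=1, swap data[1],data[1] (no change) → 11 13 23 10 5 4 19 7 8 17 25 20
j=2: data[2]=23 > 20 → no swap
j=3: data[3]=10 ≤ 20 → i=2, swap data[2],data[3] → 11 13 10 23 5 4 19 7 8 17 25 20
j=4: data[4]=5 ≤ 20 → i=3, swap data[3],data[4] → 11 13 10 5 23 4 19 7 8 17 25 20
j=5: data[5]=4 ≤ 20 → i=4, swap data[4],data[5] → 11 13 10 5 4 23 19 7 8 17 25 20
j=6: data[6]=19 ≤ 20 → i=5, swap data[5],data[6] → 11 13 10 5 4 19 23 7 8 17 25 20
j=7: data[7]=7 ≤ 20 → i=6, swap data[6],data[7] → 11 13 10 5 4 19 7 23 8 17 25 20
j=8: data[8]=8 ≤ 20 → i=7, swap data[7],data[8] → 11 13 10 5 4 19 7 8 23 17 25 20
j=9: data[9]=17 ≤ 20 → i=8, swap data[8],data[9] → 11 13 10 5 4 19 7 8 17 23 25 20
j=10: data[10]=25 > 20 → no swap
final swap data[9],data[11] → 11 13 10 5 4 19 7 8 17 20 25 23; return 9
p = 9; k-1 = 4 < 9 ⇒ left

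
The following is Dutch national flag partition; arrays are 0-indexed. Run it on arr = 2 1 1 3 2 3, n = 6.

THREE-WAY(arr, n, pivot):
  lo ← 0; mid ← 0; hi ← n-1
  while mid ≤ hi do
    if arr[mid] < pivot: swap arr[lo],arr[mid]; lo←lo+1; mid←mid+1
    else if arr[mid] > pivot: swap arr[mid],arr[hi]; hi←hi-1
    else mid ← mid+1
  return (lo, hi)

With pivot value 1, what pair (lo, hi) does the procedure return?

(0, 1)

lo=0 mid=0 hi=5
2>1: swap(0,5), hi=4 ⇒ 3 1 1 3 2 2
3>1: swap(0,4), hi=3 ⇒ 2 1 1 3 3 2
2>1: swap(0,3), hi=2 ⇒ 3 1 1 2 3 2
3>1: swap(0,2), hi=1 ⇒ 1 1 3 2 3 2
1=1: mid=1
1=1: mid=2
done. lo=0 hi=1; arr=1 1 3 2 3 2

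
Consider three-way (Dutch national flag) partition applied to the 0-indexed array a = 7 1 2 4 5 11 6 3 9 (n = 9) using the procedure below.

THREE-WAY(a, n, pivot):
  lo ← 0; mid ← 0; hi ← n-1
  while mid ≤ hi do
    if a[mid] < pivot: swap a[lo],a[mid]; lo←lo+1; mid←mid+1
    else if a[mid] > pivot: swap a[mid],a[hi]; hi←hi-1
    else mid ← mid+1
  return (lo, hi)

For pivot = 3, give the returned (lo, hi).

pivot = 3; lo=0, mid=0, hi=8
a[mid]=7>3: swap a[0],a[8]; hi=7 → 9 1 2 4 5 11 6 3 7
a[mid]=9>3: swap a[0],a[7]; hi=6 → 3 1 2 4 5 11 6 9 7
a[mid]=3=3: mid=1
a[mid]=1<3: swap a[0],a[1]; lo=1,mid=2 → 1 3 2 4 5 11 6 9 7
a[mid]=2<3: swap a[1],a[2]; lo=2,mid=3 → 1 2 3 4 5 11 6 9 7
a[mid]=4>3: swap a[3],a[6]; hi=5 → 1 2 3 6 5 11 4 9 7
a[mid]=6>3: swap a[3],a[5]; hi=4 → 1 2 3 11 5 6 4 9 7
a[mid]=11>3: swap a[3],a[4]; hi=3 → 1 2 3 5 11 6 4 9 7
a[mid]=5>3: swap a[3],a[3]; hi=2 → 1 2 3 5 11 6 4 9 7
end: lo=2, hi=2; a = 1 2 3 5 11 6 4 9 7

(2, 2)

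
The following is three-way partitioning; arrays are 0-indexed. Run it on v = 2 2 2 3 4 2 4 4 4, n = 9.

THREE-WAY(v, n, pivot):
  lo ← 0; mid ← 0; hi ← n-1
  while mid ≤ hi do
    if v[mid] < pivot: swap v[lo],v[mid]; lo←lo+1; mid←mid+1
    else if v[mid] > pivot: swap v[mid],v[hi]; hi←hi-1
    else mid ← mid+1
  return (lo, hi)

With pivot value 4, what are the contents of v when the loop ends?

2 2 2 3 2 4 4 4 4

pivot = 4; lo=0, mid=0, hi=8
v[mid]=2<4: swap v[0],v[0]; lo=1,mid=1 → 2 2 2 3 4 2 4 4 4
v[mid]=2<4: swap v[1],v[1]; lo=2,mid=2 → 2 2 2 3 4 2 4 4 4
v[mid]=2<4: swap v[2],v[2]; lo=3,mid=3 → 2 2 2 3 4 2 4 4 4
v[mid]=3<4: swap v[3],v[3]; lo=4,mid=4 → 2 2 2 3 4 2 4 4 4
v[mid]=4=4: mid=5
v[mid]=2<4: swap v[4],v[5]; lo=5,mid=6 → 2 2 2 3 2 4 4 4 4
v[mid]=4=4: mid=7
v[mid]=4=4: mid=8
v[mid]=4=4: mid=9
end: lo=5, hi=8; v = 2 2 2 3 2 4 4 4 4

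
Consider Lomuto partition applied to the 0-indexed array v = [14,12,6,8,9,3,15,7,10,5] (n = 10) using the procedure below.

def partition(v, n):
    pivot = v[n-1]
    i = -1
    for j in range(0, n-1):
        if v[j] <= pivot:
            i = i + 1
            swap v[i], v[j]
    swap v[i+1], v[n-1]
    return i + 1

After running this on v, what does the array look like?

[3,5,6,8,9,14,15,7,10,12]

pivot = v[9] = 5; i = -1
j=0: v[0]=14 > 5 → no swap
j=1: v[1]=12 > 5 → no swap
j=2: v[2]=6 > 5 → no swap
j=3: v[3]=8 > 5 → no swap
j=4: v[4]=9 > 5 → no swap
j=5: v[5]=3 ≤ 5 → i=0, swap v[0],v[5] → [3,12,6,8,9,14,15,7,10,5]
j=6: v[6]=15 > 5 → no swap
j=7: v[7]=7 > 5 → no swap
j=8: v[8]=10 > 5 → no swap
final swap v[1],v[9] → [3,5,6,8,9,14,15,7,10,12]; return 1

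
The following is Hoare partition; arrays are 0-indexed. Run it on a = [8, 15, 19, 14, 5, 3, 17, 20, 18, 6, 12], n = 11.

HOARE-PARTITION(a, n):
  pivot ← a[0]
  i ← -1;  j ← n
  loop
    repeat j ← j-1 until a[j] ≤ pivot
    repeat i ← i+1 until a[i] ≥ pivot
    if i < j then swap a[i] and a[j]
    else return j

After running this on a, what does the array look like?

[6, 3, 5, 14, 19, 15, 17, 20, 18, 8, 12]

pivot = a[0] = 8; i = -1, j = 11
j→9 (a[9]=6≤8), i→0 (a[0]=8≥8); i<j, swap → [6, 15, 19, 14, 5, 3, 17, 20, 18, 8, 12]
j→5 (a[5]=3≤8), i→1 (a[1]=15≥8); i<j, swap → [6, 3, 19, 14, 5, 15, 17, 20, 18, 8, 12]
j→4 (a[4]=5≤8), i→2 (a[2]=19≥8); i<j, swap → [6, 3, 5, 14, 19, 15, 17, 20, 18, 8, 12]
j→2, i→3; i≥j, return j=2. a = [6, 3, 5, 14, 19, 15, 17, 20, 18, 8, 12]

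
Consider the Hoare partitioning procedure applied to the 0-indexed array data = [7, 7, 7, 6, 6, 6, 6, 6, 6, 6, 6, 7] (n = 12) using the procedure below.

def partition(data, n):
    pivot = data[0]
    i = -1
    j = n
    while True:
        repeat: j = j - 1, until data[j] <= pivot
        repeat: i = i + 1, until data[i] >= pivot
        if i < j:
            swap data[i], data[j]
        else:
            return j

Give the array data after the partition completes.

[7, 6, 6, 6, 6, 6, 6, 6, 6, 7, 7, 7]

pivot=7
j stops at 11 (7), i stops at 0 (7); swap ⇒ [7, 7, 7, 6, 6, 6, 6, 6, 6, 6, 6, 7]
j stops at 10 (6), i stops at 1 (7); swap ⇒ [7, 6, 7, 6, 6, 6, 6, 6, 6, 6, 7, 7]
j stops at 9 (6), i stops at 2 (7); swap ⇒ [7, 6, 6, 6, 6, 6, 6, 6, 6, 7, 7, 7]
j stops at 8, i stops at 9; i≥j ⇒ return 8. data=[7, 6, 6, 6, 6, 6, 6, 6, 6, 7, 7, 7]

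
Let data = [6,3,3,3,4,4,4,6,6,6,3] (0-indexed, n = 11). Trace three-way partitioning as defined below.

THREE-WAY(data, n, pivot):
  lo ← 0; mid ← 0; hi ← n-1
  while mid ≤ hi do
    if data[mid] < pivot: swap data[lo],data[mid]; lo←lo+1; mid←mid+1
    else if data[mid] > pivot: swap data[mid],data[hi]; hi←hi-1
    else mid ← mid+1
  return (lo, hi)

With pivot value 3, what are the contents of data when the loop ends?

[3,3,3,3,4,4,6,6,6,4,6]

lo=0 mid=0 hi=10
6>3: swap(0,10), hi=9 ⇒ [3,3,3,3,4,4,4,6,6,6,6]
3=3: mid=1
3=3: mid=2
3=3: mid=3
3=3: mid=4
4>3: swap(4,9), hi=8 ⇒ [3,3,3,3,6,4,4,6,6,4,6]
6>3: swap(4,8), hi=7 ⇒ [3,3,3,3,6,4,4,6,6,4,6]
6>3: swap(4,7), hi=6 ⇒ [3,3,3,3,6,4,4,6,6,4,6]
6>3: swap(4,6), hi=5 ⇒ [3,3,3,3,4,4,6,6,6,4,6]
4>3: swap(4,5), hi=4 ⇒ [3,3,3,3,4,4,6,6,6,4,6]
4>3: swap(4,4), hi=3 ⇒ [3,3,3,3,4,4,6,6,6,4,6]
done. lo=0 hi=3; data=[3,3,3,3,4,4,6,6,6,4,6]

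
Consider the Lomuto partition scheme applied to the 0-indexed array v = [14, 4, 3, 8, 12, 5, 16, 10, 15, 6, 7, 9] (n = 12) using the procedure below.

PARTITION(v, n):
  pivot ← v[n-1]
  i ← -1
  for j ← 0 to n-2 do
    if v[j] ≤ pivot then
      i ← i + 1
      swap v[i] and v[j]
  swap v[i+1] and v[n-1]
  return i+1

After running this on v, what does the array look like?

[4, 3, 8, 5, 6, 7, 9, 10, 15, 12, 14, 16]

pivot = v[11] = 9; i = -1
j=0: v[0]=14 > 9 → no swap
j=1: v[1]=4 ≤ 9 → i=0, swap v[0],v[1] → [4, 14, 3, 8, 12, 5, 16, 10, 15, 6, 7, 9]
j=2: v[2]=3 ≤ 9 → i=1, swap v[1],v[2] → [4, 3, 14, 8, 12, 5, 16, 10, 15, 6, 7, 9]
j=3: v[3]=8 ≤ 9 → i=2, swap v[2],v[3] → [4, 3, 8, 14, 12, 5, 16, 10, 15, 6, 7, 9]
j=4: v[4]=12 > 9 → no swap
j=5: v[5]=5 ≤ 9 → i=3, swap v[3],v[5] → [4, 3, 8, 5, 12, 14, 16, 10, 15, 6, 7, 9]
j=6: v[6]=16 > 9 → no swap
j=7: v[7]=10 > 9 → no swap
j=8: v[8]=15 > 9 → no swap
j=9: v[9]=6 ≤ 9 → i=4, swap v[4],v[9] → [4, 3, 8, 5, 6, 14, 16, 10, 15, 12, 7, 9]
j=10: v[10]=7 ≤ 9 → i=5, swap v[5],v[10] → [4, 3, 8, 5, 6, 7, 16, 10, 15, 12, 14, 9]
final swap v[6],v[11] → [4, 3, 8, 5, 6, 7, 9, 10, 15, 12, 14, 16]; return 6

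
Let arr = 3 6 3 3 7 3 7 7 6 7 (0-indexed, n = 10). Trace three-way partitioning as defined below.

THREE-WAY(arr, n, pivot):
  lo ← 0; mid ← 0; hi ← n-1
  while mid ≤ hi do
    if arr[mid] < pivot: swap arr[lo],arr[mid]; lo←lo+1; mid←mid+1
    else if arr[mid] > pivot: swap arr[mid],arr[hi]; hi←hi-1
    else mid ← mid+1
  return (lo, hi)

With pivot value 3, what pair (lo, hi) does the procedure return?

lo=0 mid=0 hi=9
3=3: mid=1
6>3: swap(1,9), hi=8 ⇒ 3 7 3 3 7 3 7 7 6 6
7>3: swap(1,8), hi=7 ⇒ 3 6 3 3 7 3 7 7 7 6
6>3: swap(1,7), hi=6 ⇒ 3 7 3 3 7 3 7 6 7 6
7>3: swap(1,6), hi=5 ⇒ 3 7 3 3 7 3 7 6 7 6
7>3: swap(1,5), hi=4 ⇒ 3 3 3 3 7 7 7 6 7 6
3=3: mid=2
3=3: mid=3
3=3: mid=4
7>3: swap(4,4), hi=3 ⇒ 3 3 3 3 7 7 7 6 7 6
done. lo=0 hi=3; arr=3 3 3 3 7 7 7 6 7 6

(0, 3)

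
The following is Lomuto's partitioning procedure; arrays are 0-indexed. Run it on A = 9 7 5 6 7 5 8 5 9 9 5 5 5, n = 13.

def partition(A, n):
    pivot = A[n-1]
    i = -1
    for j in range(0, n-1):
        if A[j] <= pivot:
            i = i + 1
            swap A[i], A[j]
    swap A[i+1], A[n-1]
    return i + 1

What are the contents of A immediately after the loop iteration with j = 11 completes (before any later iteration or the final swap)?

5 5 5 5 5 7 8 9 9 9 6 7 5

pivot = A[12] = 5; i = -1
j=0: A[0]=9 > 5 → no swap
j=1: A[1]=7 > 5 → no swap
j=2: A[2]=5 ≤ 5 → i=0, swap A[0],A[2] → 5 7 9 6 7 5 8 5 9 9 5 5 5
j=3: A[3]=6 > 5 → no swap
j=4: A[4]=7 > 5 → no swap
j=5: A[5]=5 ≤ 5 → i=1, swap A[1],A[5] → 5 5 9 6 7 7 8 5 9 9 5 5 5
j=6: A[6]=8 > 5 → no swap
j=7: A[7]=5 ≤ 5 → i=2, swap A[2],A[7] → 5 5 5 6 7 7 8 9 9 9 5 5 5
j=8: A[8]=9 > 5 → no swap
j=9: A[9]=9 > 5 → no swap
j=10: A[10]=5 ≤ 5 → i=3, swap A[3],A[10] → 5 5 5 5 7 7 8 9 9 9 6 5 5
j=11: A[11]=5 ≤ 5 → i=4, swap A[4],A[11] → 5 5 5 5 5 7 8 9 9 9 6 7 5
(after j=11) A = 5 5 5 5 5 7 8 9 9 9 6 7 5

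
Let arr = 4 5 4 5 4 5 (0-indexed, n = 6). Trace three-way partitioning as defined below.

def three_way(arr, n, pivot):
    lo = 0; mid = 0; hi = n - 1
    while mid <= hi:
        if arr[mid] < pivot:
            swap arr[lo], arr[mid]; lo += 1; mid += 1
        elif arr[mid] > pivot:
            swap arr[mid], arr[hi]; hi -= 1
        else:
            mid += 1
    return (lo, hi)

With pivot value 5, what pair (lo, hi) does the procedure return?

(3, 5)

pivot = 5; lo=0, mid=0, hi=5
arr[mid]=4<5: swap arr[0],arr[0]; lo=1,mid=1 → 4 5 4 5 4 5
arr[mid]=5=5: mid=2
arr[mid]=4<5: swap arr[1],arr[2]; lo=2,mid=3 → 4 4 5 5 4 5
arr[mid]=5=5: mid=4
arr[mid]=4<5: swap arr[2],arr[4]; lo=3,mid=5 → 4 4 4 5 5 5
arr[mid]=5=5: mid=6
end: lo=3, hi=5; arr = 4 4 4 5 5 5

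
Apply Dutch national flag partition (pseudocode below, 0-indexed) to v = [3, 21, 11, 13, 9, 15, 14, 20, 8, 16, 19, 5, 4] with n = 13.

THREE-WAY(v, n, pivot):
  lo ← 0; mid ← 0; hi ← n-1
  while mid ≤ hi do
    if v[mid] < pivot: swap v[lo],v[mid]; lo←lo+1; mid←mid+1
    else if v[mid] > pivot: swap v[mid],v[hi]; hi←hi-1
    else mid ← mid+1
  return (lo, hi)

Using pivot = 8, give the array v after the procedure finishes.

lo=0 mid=0 hi=12
3<8: swap(0,0), lo=1 mid=1 ⇒ [3, 21, 11, 13, 9, 15, 14, 20, 8, 16, 19, 5, 4]
21>8: swap(1,12), hi=11 ⇒ [3, 4, 11, 13, 9, 15, 14, 20, 8, 16, 19, 5, 21]
4<8: swap(1,1), lo=2 mid=2 ⇒ [3, 4, 11, 13, 9, 15, 14, 20, 8, 16, 19, 5, 21]
11>8: swap(2,11), hi=10 ⇒ [3, 4, 5, 13, 9, 15, 14, 20, 8, 16, 19, 11, 21]
5<8: swap(2,2), lo=3 mid=3 ⇒ [3, 4, 5, 13, 9, 15, 14, 20, 8, 16, 19, 11, 21]
13>8: swap(3,10), hi=9 ⇒ [3, 4, 5, 19, 9, 15, 14, 20, 8, 16, 13, 11, 21]
19>8: swap(3,9), hi=8 ⇒ [3, 4, 5, 16, 9, 15, 14, 20, 8, 19, 13, 11, 21]
16>8: swap(3,8), hi=7 ⇒ [3, 4, 5, 8, 9, 15, 14, 20, 16, 19, 13, 11, 21]
8=8: mid=4
9>8: swap(4,7), hi=6 ⇒ [3, 4, 5, 8, 20, 15, 14, 9, 16, 19, 13, 11, 21]
20>8: swap(4,6), hi=5 ⇒ [3, 4, 5, 8, 14, 15, 20, 9, 16, 19, 13, 11, 21]
14>8: swap(4,5), hi=4 ⇒ [3, 4, 5, 8, 15, 14, 20, 9, 16, 19, 13, 11, 21]
15>8: swap(4,4), hi=3 ⇒ [3, 4, 5, 8, 15, 14, 20, 9, 16, 19, 13, 11, 21]
done. lo=3 hi=3; v=[3, 4, 5, 8, 15, 14, 20, 9, 16, 19, 13, 11, 21]

[3, 4, 5, 8, 15, 14, 20, 9, 16, 19, 13, 11, 21]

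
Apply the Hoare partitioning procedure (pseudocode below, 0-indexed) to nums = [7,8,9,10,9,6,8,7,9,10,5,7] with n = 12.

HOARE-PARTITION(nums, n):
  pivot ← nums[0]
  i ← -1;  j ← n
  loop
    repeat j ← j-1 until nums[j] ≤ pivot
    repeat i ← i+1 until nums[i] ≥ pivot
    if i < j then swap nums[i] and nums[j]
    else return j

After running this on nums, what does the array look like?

[7,5,7,6,9,10,8,9,9,10,8,7]

pivot = nums[0] = 7; i = -1, j = 12
j→11 (nums[11]=7≤7), i→0 (nums[0]=7≥7); i<j, swap → [7,8,9,10,9,6,8,7,9,10,5,7]
j→10 (nums[10]=5≤7), i→1 (nums[1]=8≥7); i<j, swap → [7,5,9,10,9,6,8,7,9,10,8,7]
j→7 (nums[7]=7≤7), i→2 (nums[2]=9≥7); i<j, swap → [7,5,7,10,9,6,8,9,9,10,8,7]
j→5 (nums[5]=6≤7), i→3 (nums[3]=10≥7); i<j, swap → [7,5,7,6,9,10,8,9,9,10,8,7]
j→3, i→4; i≥j, return j=3. nums = [7,5,7,6,9,10,8,9,9,10,8,7]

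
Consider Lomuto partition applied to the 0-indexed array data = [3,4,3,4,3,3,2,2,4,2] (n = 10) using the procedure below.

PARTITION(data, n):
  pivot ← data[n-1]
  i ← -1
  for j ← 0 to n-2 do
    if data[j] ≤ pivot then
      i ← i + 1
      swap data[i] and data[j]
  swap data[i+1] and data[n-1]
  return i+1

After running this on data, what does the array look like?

pivot = data[9] = 2; i = -1
j=0: data[0]=3 > 2 → no swap
j=1: data[1]=4 > 2 → no swap
j=2: data[2]=3 > 2 → no swap
j=3: data[3]=4 > 2 → no swap
j=4: data[4]=3 > 2 → no swap
j=5: data[5]=3 > 2 → no swap
j=6: data[6]=2 ≤ 2 → i=0, swap data[0],data[6] → [2,4,3,4,3,3,3,2,4,2]
j=7: data[7]=2 ≤ 2 → i=1, swap data[1],data[7] → [2,2,3,4,3,3,3,4,4,2]
j=8: data[8]=4 > 2 → no swap
final swap data[2],data[9] → [2,2,2,4,3,3,3,4,4,3]; return 2

[2,2,2,4,3,3,3,4,4,3]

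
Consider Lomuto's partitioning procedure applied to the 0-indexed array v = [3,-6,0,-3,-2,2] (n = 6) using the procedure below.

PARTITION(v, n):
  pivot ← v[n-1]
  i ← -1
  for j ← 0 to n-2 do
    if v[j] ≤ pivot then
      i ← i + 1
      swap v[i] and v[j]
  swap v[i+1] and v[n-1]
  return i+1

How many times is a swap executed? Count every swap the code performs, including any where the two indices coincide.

pivot = v[5] = 2; i = -1
j=0: v[0]=3 > 2 → no swap
j=1: v[1]=-6 ≤ 2 → i=0, swap v[0],v[1] → [-6,3,0,-3,-2,2]
j=2: v[2]=0 ≤ 2 → i=1, swap v[1],v[2] → [-6,0,3,-3,-2,2]
j=3: v[3]=-3 ≤ 2 → i=2, swap v[2],v[3] → [-6,0,-3,3,-2,2]
j=4: v[4]=-2 ≤ 2 → i=3, swap v[3],v[4] → [-6,0,-3,-2,3,2]
final swap v[4],v[5] → [-6,0,-3,-2,2,3]; return 4

5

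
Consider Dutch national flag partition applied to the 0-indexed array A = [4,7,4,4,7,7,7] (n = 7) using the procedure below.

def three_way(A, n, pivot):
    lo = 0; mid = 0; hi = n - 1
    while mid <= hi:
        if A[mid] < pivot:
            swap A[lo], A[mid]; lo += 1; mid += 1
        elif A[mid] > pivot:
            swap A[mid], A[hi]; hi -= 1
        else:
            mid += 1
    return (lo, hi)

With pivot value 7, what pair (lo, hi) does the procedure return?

(3, 6)

lo=0 mid=0 hi=6
4<7: swap(0,0), lo=1 mid=1 ⇒ [4,7,4,4,7,7,7]
7=7: mid=2
4<7: swap(1,2), lo=2 mid=3 ⇒ [4,4,7,4,7,7,7]
4<7: swap(2,3), lo=3 mid=4 ⇒ [4,4,4,7,7,7,7]
7=7: mid=5
7=7: mid=6
7=7: mid=7
done. lo=3 hi=6; A=[4,4,4,7,7,7,7]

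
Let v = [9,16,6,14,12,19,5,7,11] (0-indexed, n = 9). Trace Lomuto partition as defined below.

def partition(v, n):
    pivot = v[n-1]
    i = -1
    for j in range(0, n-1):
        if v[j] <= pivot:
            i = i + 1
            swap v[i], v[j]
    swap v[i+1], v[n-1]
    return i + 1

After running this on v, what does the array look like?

pivot=11, i=-1
j=0: 9≤11, i=0, swap(0,0) ⇒ [9,16,6,14,12,19,5,7,11]
j=1: 16>11, skip
j=2: 6≤11, i=1, swap(1,2) ⇒ [9,6,16,14,12,19,5,7,11]
j=3: 14>11, skip
j=4: 12>11, skip
j=5: 19>11, skip
j=6: 5≤11, i=2, swap(2,6) ⇒ [9,6,5,14,12,19,16,7,11]
j=7: 7≤11, i=3, swap(3,7) ⇒ [9,6,5,7,12,19,16,14,11]
swap(4,8) ⇒ [9,6,5,7,11,19,16,14,12]; return 4

[9,6,5,7,11,19,16,14,12]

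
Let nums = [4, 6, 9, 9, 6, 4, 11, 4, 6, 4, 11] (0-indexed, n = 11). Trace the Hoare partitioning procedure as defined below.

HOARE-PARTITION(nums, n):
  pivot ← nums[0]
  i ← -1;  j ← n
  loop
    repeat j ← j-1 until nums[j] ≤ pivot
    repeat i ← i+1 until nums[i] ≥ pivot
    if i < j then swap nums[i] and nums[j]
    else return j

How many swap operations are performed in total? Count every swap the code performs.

3

pivot=4
j stops at 9 (4), i stops at 0 (4); swap ⇒ [4, 6, 9, 9, 6, 4, 11, 4, 6, 4, 11]
j stops at 7 (4), i stops at 1 (6); swap ⇒ [4, 4, 9, 9, 6, 4, 11, 6, 6, 4, 11]
j stops at 5 (4), i stops at 2 (9); swap ⇒ [4, 4, 4, 9, 6, 9, 11, 6, 6, 4, 11]
j stops at 2, i stops at 3; i≥j ⇒ return 2. nums=[4, 4, 4, 9, 6, 9, 11, 6, 6, 4, 11]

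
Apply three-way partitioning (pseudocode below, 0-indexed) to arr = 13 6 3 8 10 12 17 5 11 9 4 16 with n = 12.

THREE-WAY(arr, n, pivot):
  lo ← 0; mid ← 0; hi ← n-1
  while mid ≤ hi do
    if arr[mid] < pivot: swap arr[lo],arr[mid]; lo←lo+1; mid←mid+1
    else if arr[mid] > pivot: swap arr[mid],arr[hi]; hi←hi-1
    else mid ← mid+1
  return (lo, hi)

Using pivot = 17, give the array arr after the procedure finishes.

pivot = 17; lo=0, mid=0, hi=11
arr[mid]=13<17: swap arr[0],arr[0]; lo=1,mid=1 → 13 6 3 8 10 12 17 5 11 9 4 16
arr[mid]=6<17: swap arr[1],arr[1]; lo=2,mid=2 → 13 6 3 8 10 12 17 5 11 9 4 16
arr[mid]=3<17: swap arr[2],arr[2]; lo=3,mid=3 → 13 6 3 8 10 12 17 5 11 9 4 16
arr[mid]=8<17: swap arr[3],arr[3]; lo=4,mid=4 → 13 6 3 8 10 12 17 5 11 9 4 16
arr[mid]=10<17: swap arr[4],arr[4]; lo=5,mid=5 → 13 6 3 8 10 12 17 5 11 9 4 16
arr[mid]=12<17: swap arr[5],arr[5]; lo=6,mid=6 → 13 6 3 8 10 12 17 5 11 9 4 16
arr[mid]=17=17: mid=7
arr[mid]=5<17: swap arr[6],arr[7]; lo=7,mid=8 → 13 6 3 8 10 12 5 17 11 9 4 16
arr[mid]=11<17: swap arr[7],arr[8]; lo=8,mid=9 → 13 6 3 8 10 12 5 11 17 9 4 16
arr[mid]=9<17: swap arr[8],arr[9]; lo=9,mid=10 → 13 6 3 8 10 12 5 11 9 17 4 16
arr[mid]=4<17: swap arr[9],arr[10]; lo=10,mid=11 → 13 6 3 8 10 12 5 11 9 4 17 16
arr[mid]=16<17: swap arr[10],arr[11]; lo=11,mid=12 → 13 6 3 8 10 12 5 11 9 4 16 17
end: lo=11, hi=11; arr = 13 6 3 8 10 12 5 11 9 4 16 17

13 6 3 8 10 12 5 11 9 4 16 17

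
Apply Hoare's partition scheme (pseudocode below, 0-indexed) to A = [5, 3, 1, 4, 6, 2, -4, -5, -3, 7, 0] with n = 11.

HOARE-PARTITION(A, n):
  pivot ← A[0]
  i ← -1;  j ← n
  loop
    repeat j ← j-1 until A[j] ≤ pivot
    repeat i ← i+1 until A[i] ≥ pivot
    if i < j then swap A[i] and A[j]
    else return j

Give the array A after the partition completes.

pivot=5
j stops at 10 (0), i stops at 0 (5); swap ⇒ [0, 3, 1, 4, 6, 2, -4, -5, -3, 7, 5]
j stops at 8 (-3), i stops at 4 (6); swap ⇒ [0, 3, 1, 4, -3, 2, -4, -5, 6, 7, 5]
j stops at 7, i stops at 8; i≥j ⇒ return 7. A=[0, 3, 1, 4, -3, 2, -4, -5, 6, 7, 5]

[0, 3, 1, 4, -3, 2, -4, -5, 6, 7, 5]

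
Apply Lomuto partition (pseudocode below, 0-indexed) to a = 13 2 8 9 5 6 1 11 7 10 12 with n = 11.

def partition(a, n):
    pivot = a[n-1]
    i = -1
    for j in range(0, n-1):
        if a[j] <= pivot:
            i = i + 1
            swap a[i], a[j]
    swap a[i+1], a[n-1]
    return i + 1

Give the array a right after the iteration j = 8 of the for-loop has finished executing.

2 8 9 5 6 1 11 7 13 10 12

pivot = a[10] = 12; i = -1
j=0: a[0]=13 > 12 → no swap
j=1: a[1]=2 ≤ 12 → i=0, swap a[0],a[1] → 2 13 8 9 5 6 1 11 7 10 12
j=2: a[2]=8 ≤ 12 → i=1, swap a[1],a[2] → 2 8 13 9 5 6 1 11 7 10 12
j=3: a[3]=9 ≤ 12 → i=2, swap a[2],a[3] → 2 8 9 13 5 6 1 11 7 10 12
j=4: a[4]=5 ≤ 12 → i=3, swap a[3],a[4] → 2 8 9 5 13 6 1 11 7 10 12
j=5: a[5]=6 ≤ 12 → i=4, swap a[4],a[5] → 2 8 9 5 6 13 1 11 7 10 12
j=6: a[6]=1 ≤ 12 → i=5, swap a[5],a[6] → 2 8 9 5 6 1 13 11 7 10 12
j=7: a[7]=11 ≤ 12 → i=6, swap a[6],a[7] → 2 8 9 5 6 1 11 13 7 10 12
j=8: a[8]=7 ≤ 12 → i=7, swap a[7],a[8] → 2 8 9 5 6 1 11 7 13 10 12
(after j=8) a = 2 8 9 5 6 1 11 7 13 10 12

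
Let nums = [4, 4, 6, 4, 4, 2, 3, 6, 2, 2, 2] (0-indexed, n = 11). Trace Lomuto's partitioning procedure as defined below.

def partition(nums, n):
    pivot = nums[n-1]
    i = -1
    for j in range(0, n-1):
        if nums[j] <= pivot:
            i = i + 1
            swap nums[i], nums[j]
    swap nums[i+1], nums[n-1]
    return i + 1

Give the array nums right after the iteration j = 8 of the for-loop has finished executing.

pivot=2, i=-1
j=0: 4>2, skip
j=1: 4>2, skip
j=2: 6>2, skip
j=3: 4>2, skip
j=4: 4>2, skip
j=5: 2≤2, i=0, swap(0,5) ⇒ [2, 4, 6, 4, 4, 4, 3, 6, 2, 2, 2]
j=6: 3>2, skip
j=7: 6>2, skip
j=8: 2≤2, i=1, swap(1,8) ⇒ [2, 2, 6, 4, 4, 4, 3, 6, 4, 2, 2]
(after j=8) nums = [2, 2, 6, 4, 4, 4, 3, 6, 4, 2, 2]

[2, 2, 6, 4, 4, 4, 3, 6, 4, 2, 2]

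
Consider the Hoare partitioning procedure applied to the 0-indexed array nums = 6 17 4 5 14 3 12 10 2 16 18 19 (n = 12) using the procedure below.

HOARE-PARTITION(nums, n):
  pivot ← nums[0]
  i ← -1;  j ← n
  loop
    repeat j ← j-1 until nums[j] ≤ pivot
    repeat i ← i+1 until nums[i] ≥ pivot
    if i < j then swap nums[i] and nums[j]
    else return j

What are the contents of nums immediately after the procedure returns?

2 3 4 5 14 17 12 10 6 16 18 19

pivot = nums[0] = 6; i = -1, j = 12
j→8 (nums[8]=2≤6), i→0 (nums[0]=6≥6); i<j, swap → 2 17 4 5 14 3 12 10 6 16 18 19
j→5 (nums[5]=3≤6), i→1 (nums[1]=17≥6); i<j, swap → 2 3 4 5 14 17 12 10 6 16 18 19
j→3, i→4; i≥j, return j=3. nums = 2 3 4 5 14 17 12 10 6 16 18 19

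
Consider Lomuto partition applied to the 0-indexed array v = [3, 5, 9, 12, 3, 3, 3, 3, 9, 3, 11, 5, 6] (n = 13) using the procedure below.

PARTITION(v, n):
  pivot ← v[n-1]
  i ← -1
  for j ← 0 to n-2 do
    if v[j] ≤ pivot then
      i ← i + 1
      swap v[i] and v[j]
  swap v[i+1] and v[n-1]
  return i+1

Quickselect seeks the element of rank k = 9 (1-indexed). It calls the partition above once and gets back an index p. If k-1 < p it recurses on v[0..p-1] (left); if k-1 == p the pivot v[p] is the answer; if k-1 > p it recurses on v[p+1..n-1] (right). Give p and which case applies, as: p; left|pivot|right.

pivot = v[12] = 6; i = -1
j=0: v[0]=3 ≤ 6 → i=0, swap v[0],v[0] (no change) → [3, 5, 9, 12, 3, 3, 3, 3, 9, 3, 11, 5, 6]
j=1: v[1]=5 ≤ 6 → i=1, swap v[1],v[1] (no change) → [3, 5, 9, 12, 3, 3, 3, 3, 9, 3, 11, 5, 6]
j=2: v[2]=9 > 6 → no swap
j=3: v[3]=12 > 6 → no swap
j=4: v[4]=3 ≤ 6 → i=2, swap v[2],v[4] → [3, 5, 3, 12, 9, 3, 3, 3, 9, 3, 11, 5, 6]
j=5: v[5]=3 ≤ 6 → i=3, swap v[3],v[5] → [3, 5, 3, 3, 9, 12, 3, 3, 9, 3, 11, 5, 6]
j=6: v[6]=3 ≤ 6 → i=4, swap v[4],v[6] → [3, 5, 3, 3, 3, 12, 9, 3, 9, 3, 11, 5, 6]
j=7: v[7]=3 ≤ 6 → i=5, swap v[5],v[7] → [3, 5, 3, 3, 3, 3, 9, 12, 9, 3, 11, 5, 6]
j=8: v[8]=9 > 6 → no swap
j=9: v[9]=3 ≤ 6 → i=6, swap v[6],v[9] → [3, 5, 3, 3, 3, 3, 3, 12, 9, 9, 11, 5, 6]
j=10: v[10]=11 > 6 → no swap
j=11: v[11]=5 ≤ 6 → i=7, swap v[7],v[11] → [3, 5, 3, 3, 3, 3, 3, 5, 9, 9, 11, 12, 6]
final swap v[8],v[12] → [3, 5, 3, 3, 3, 3, 3, 5, 6, 9, 11, 12, 9]; return 8
p = 8; k-1 = 8 == 8 ⇒ pivot

8; pivot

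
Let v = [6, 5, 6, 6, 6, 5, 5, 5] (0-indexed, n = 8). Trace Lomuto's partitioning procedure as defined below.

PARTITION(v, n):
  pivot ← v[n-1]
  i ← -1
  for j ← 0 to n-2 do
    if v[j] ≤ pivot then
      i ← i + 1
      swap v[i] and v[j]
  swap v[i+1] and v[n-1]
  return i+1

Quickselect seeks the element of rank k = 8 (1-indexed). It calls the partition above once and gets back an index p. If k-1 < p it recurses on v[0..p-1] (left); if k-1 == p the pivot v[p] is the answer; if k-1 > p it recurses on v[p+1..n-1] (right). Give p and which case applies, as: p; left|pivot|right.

pivot = v[7] = 5; i = -1
j=0: v[0]=6 > 5 → no swap
j=1: v[1]=5 ≤ 5 → i=0, swap v[0],v[1] → [5, 6, 6, 6, 6, 5, 5, 5]
j=2: v[2]=6 > 5 → no swap
j=3: v[3]=6 > 5 → no swap
j=4: v[4]=6 > 5 → no swap
j=5: v[5]=5 ≤ 5 → i=1, swap v[1],v[5] → [5, 5, 6, 6, 6, 6, 5, 5]
j=6: v[6]=5 ≤ 5 → i=2, swap v[2],v[6] → [5, 5, 5, 6, 6, 6, 6, 5]
final swap v[3],v[7] → [5, 5, 5, 5, 6, 6, 6, 6]; return 3
p = 3; k-1 = 7 > 3 ⇒ right

3; right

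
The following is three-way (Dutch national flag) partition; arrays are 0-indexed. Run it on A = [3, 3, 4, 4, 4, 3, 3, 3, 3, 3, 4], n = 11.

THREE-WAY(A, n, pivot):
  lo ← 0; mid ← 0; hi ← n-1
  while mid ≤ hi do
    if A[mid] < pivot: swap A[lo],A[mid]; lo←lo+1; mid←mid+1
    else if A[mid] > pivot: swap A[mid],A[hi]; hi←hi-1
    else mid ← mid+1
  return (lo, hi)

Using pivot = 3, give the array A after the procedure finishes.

pivot = 3; lo=0, mid=0, hi=10
A[mid]=3=3: mid=1
A[mid]=3=3: mid=2
A[mid]=4>3: swap A[2],A[10]; hi=9 → [3, 3, 4, 4, 4, 3, 3, 3, 3, 3, 4]
A[mid]=4>3: swap A[2],A[9]; hi=8 → [3, 3, 3, 4, 4, 3, 3, 3, 3, 4, 4]
A[mid]=3=3: mid=3
A[mid]=4>3: swap A[3],A[8]; hi=7 → [3, 3, 3, 3, 4, 3, 3, 3, 4, 4, 4]
A[mid]=3=3: mid=4
A[mid]=4>3: swap A[4],A[7]; hi=6 → [3, 3, 3, 3, 3, 3, 3, 4, 4, 4, 4]
A[mid]=3=3: mid=5
A[mid]=3=3: mid=6
A[mid]=3=3: mid=7
end: lo=0, hi=6; A = [3, 3, 3, 3, 3, 3, 3, 4, 4, 4, 4]

[3, 3, 3, 3, 3, 3, 3, 4, 4, 4, 4]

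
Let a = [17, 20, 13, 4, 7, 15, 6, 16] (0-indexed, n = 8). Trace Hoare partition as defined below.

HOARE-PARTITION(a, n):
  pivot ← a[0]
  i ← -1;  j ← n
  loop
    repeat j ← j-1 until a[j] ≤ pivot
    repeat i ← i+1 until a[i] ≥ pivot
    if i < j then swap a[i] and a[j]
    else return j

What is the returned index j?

5

pivot = a[0] = 17; i = -1, j = 8
j→7 (a[7]=16≤17), i→0 (a[0]=17≥17); i<j, swap → [16, 20, 13, 4, 7, 15, 6, 17]
j→6 (a[6]=6≤17), i→1 (a[1]=20≥17); i<j, swap → [16, 6, 13, 4, 7, 15, 20, 17]
j→5, i→6; i≥j, return j=5. a = [16, 6, 13, 4, 7, 15, 20, 17]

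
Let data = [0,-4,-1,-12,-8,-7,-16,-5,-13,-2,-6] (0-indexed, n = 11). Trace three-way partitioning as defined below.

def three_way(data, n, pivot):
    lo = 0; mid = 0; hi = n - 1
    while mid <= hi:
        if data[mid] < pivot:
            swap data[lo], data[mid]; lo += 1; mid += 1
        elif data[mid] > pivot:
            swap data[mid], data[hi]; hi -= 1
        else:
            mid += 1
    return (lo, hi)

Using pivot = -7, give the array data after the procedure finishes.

[-13,-16,-12,-8,-7,-1,-5,-4,-2,-6,0]

pivot = -7; lo=0, mid=0, hi=10
data[mid]=0>-7: swap data[0],data[10]; hi=9 → [-6,-4,-1,-12,-8,-7,-16,-5,-13,-2,0]
data[mid]=-6>-7: swap data[0],data[9]; hi=8 → [-2,-4,-1,-12,-8,-7,-16,-5,-13,-6,0]
data[mid]=-2>-7: swap data[0],data[8]; hi=7 → [-13,-4,-1,-12,-8,-7,-16,-5,-2,-6,0]
data[mid]=-13<-7: swap data[0],data[0]; lo=1,mid=1 → [-13,-4,-1,-12,-8,-7,-16,-5,-2,-6,0]
data[mid]=-4>-7: swap data[1],data[7]; hi=6 → [-13,-5,-1,-12,-8,-7,-16,-4,-2,-6,0]
data[mid]=-5>-7: swap data[1],data[6]; hi=5 → [-13,-16,-1,-12,-8,-7,-5,-4,-2,-6,0]
data[mid]=-16<-7: swap data[1],data[1]; lo=2,mid=2 → [-13,-16,-1,-12,-8,-7,-5,-4,-2,-6,0]
data[mid]=-1>-7: swap data[2],data[5]; hi=4 → [-13,-16,-7,-12,-8,-1,-5,-4,-2,-6,0]
data[mid]=-7=-7: mid=3
data[mid]=-12<-7: swap data[2],data[3]; lo=3,mid=4 → [-13,-16,-12,-7,-8,-1,-5,-4,-2,-6,0]
data[mid]=-8<-7: swap data[3],data[4]; lo=4,mid=5 → [-13,-16,-12,-8,-7,-1,-5,-4,-2,-6,0]
end: lo=4, hi=4; data = [-13,-16,-12,-8,-7,-1,-5,-4,-2,-6,0]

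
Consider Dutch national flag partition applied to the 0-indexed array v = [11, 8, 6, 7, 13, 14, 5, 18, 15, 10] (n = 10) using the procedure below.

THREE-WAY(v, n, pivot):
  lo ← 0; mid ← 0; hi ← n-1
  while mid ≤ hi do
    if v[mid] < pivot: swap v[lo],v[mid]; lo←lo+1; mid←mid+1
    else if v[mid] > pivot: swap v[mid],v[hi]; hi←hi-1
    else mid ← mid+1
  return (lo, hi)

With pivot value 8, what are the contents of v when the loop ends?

[5, 6, 7, 8, 14, 13, 18, 15, 10, 11]

pivot = 8; lo=0, mid=0, hi=9
v[mid]=11>8: swap v[0],v[9]; hi=8 → [10, 8, 6, 7, 13, 14, 5, 18, 15, 11]
v[mid]=10>8: swap v[0],v[8]; hi=7 → [15, 8, 6, 7, 13, 14, 5, 18, 10, 11]
v[mid]=15>8: swap v[0],v[7]; hi=6 → [18, 8, 6, 7, 13, 14, 5, 15, 10, 11]
v[mid]=18>8: swap v[0],v[6]; hi=5 → [5, 8, 6, 7, 13, 14, 18, 15, 10, 11]
v[mid]=5<8: swap v[0],v[0]; lo=1,mid=1 → [5, 8, 6, 7, 13, 14, 18, 15, 10, 11]
v[mid]=8=8: mid=2
v[mid]=6<8: swap v[1],v[2]; lo=2,mid=3 → [5, 6, 8, 7, 13, 14, 18, 15, 10, 11]
v[mid]=7<8: swap v[2],v[3]; lo=3,mid=4 → [5, 6, 7, 8, 13, 14, 18, 15, 10, 11]
v[mid]=13>8: swap v[4],v[5]; hi=4 → [5, 6, 7, 8, 14, 13, 18, 15, 10, 11]
v[mid]=14>8: swap v[4],v[4]; hi=3 → [5, 6, 7, 8, 14, 13, 18, 15, 10, 11]
end: lo=3, hi=3; v = [5, 6, 7, 8, 14, 13, 18, 15, 10, 11]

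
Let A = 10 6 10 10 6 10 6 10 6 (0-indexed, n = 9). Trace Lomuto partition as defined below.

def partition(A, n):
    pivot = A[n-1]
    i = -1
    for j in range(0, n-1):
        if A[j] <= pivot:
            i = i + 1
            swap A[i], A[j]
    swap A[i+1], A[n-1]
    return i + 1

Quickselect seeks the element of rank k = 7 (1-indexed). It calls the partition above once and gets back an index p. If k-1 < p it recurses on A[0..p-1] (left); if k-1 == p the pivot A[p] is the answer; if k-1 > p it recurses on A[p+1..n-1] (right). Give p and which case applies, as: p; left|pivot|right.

pivot = A[8] = 6; i = -1
j=0: A[0]=10 > 6 → no swap
j=1: A[1]=6 ≤ 6 → i=0, swap A[0],A[1] → 6 10 10 10 6 10 6 10 6
j=2: A[2]=10 > 6 → no swap
j=3: A[3]=10 > 6 → no swap
j=4: A[4]=6 ≤ 6 → i=1, swap A[1],A[4] → 6 6 10 10 10 10 6 10 6
j=5: A[5]=10 > 6 → no swap
j=6: A[6]=6 ≤ 6 → i=2, swap A[2],A[6] → 6 6 6 10 10 10 10 10 6
j=7: A[7]=10 > 6 → no swap
final swap A[3],A[8] → 6 6 6 6 10 10 10 10 10; return 3
p = 3; k-1 = 6 > 3 ⇒ right

3; right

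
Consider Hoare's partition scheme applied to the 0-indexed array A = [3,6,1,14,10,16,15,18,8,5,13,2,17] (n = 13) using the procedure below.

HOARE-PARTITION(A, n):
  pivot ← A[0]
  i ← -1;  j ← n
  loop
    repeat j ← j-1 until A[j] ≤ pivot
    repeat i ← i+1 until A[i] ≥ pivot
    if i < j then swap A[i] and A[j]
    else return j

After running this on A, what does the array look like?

[2,1,6,14,10,16,15,18,8,5,13,3,17]

pivot = A[0] = 3; i = -1, j = 13
j→11 (A[11]=2≤3), i→0 (A[0]=3≥3); i<j, swap → [2,6,1,14,10,16,15,18,8,5,13,3,17]
j→2 (A[2]=1≤3), i→1 (A[1]=6≥3); i<j, swap → [2,1,6,14,10,16,15,18,8,5,13,3,17]
j→1, i→2; i≥j, return j=1. A = [2,1,6,14,10,16,15,18,8,5,13,3,17]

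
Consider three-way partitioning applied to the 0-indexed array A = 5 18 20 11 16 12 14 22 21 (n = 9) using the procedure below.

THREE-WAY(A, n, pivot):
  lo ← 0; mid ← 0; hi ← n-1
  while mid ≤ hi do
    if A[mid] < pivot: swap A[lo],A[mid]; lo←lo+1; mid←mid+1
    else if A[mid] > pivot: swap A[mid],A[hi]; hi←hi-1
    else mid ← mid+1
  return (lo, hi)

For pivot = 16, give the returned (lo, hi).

(4, 4)

lo=0 mid=0 hi=8
5<16: swap(0,0), lo=1 mid=1 ⇒ 5 18 20 11 16 12 14 22 21
18>16: swap(1,8), hi=7 ⇒ 5 21 20 11 16 12 14 22 18
21>16: swap(1,7), hi=6 ⇒ 5 22 20 11 16 12 14 21 18
22>16: swap(1,6), hi=5 ⇒ 5 14 20 11 16 12 22 21 18
14<16: swap(1,1), lo=2 mid=2 ⇒ 5 14 20 11 16 12 22 21 18
20>16: swap(2,5), hi=4 ⇒ 5 14 12 11 16 20 22 21 18
12<16: swap(2,2), lo=3 mid=3 ⇒ 5 14 12 11 16 20 22 21 18
11<16: swap(3,3), lo=4 mid=4 ⇒ 5 14 12 11 16 20 22 21 18
16=16: mid=5
done. lo=4 hi=4; A=5 14 12 11 16 20 22 21 18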